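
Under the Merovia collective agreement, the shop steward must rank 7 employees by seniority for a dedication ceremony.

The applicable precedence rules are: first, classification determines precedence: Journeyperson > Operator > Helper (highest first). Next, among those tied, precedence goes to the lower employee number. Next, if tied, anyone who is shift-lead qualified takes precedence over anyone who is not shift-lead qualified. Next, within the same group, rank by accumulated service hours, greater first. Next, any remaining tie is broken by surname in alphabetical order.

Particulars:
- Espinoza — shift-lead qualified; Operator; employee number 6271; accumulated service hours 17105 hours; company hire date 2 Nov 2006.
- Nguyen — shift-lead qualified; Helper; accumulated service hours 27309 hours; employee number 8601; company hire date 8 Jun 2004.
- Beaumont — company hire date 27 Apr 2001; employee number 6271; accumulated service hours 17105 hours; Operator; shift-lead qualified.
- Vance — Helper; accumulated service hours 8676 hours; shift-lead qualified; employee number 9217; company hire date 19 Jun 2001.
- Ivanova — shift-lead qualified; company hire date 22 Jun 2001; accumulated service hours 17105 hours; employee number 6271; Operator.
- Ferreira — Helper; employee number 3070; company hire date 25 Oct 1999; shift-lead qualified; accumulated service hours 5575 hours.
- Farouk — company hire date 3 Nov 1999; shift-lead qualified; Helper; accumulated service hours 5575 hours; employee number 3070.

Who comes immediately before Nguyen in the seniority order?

Ferreira

By classification: Beaumont, Espinoza and Ivanova (Operator); then Farouk, Ferreira, Nguyen and Vance (Helper).
Beaumont, Espinoza and Ivanova all have employee number 6271, so the next rule applies.
Beaumont, Espinoza and Ivanova are each shift-lead qualified, so the next rule applies.
Beaumont, Espinoza and Ivanova all have accumulated service hours 17105 hours, so the next rule applies.
Among Beaumont, Espinoza and Ivanova, alphabetically by surname: Beaumont before Espinoza before Ivanova.
Among Farouk, Ferreira, Nguyen and Vance, by employee number (lower first): Farouk and Ferreira (3070) before Nguyen (8601) before Vance (9217).
Farouk and Ferreira are each shift-lead qualified, so the next rule applies.
Farouk and Ferreira both have accumulated service hours 5575 hours, so the next rule applies.
Among Farouk and Ferreira, alphabetically by surname: Farouk before Ferreira.
Order: Beaumont, Espinoza, Ivanova, Farouk, Ferreira, Nguyen, Vance.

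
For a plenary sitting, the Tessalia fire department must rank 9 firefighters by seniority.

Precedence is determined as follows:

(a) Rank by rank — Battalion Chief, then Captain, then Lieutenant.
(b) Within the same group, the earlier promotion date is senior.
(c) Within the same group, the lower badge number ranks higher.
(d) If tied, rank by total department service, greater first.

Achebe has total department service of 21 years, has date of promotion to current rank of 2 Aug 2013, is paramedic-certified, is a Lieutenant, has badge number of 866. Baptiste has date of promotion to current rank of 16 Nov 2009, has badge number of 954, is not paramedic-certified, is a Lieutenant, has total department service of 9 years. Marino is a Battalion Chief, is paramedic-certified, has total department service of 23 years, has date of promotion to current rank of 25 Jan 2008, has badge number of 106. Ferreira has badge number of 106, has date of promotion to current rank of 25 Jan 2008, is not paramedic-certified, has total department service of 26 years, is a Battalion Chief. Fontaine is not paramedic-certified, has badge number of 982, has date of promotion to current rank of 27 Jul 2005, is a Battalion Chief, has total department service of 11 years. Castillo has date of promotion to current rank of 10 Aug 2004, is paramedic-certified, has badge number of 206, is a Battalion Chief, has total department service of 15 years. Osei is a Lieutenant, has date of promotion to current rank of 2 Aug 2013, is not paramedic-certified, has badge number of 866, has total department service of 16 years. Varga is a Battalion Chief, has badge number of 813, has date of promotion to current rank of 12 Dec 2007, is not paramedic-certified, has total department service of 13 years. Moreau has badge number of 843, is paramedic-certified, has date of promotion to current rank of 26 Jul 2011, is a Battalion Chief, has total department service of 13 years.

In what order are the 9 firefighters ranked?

By rank: Castillo, Fontaine, Varga, Ferreira, Marino and Moreau (Battalion Chief); then Baptiste, Achebe and Osei (Lieutenant).
Among Castillo, Fontaine, Varga, Ferreira, Marino and Moreau, by date of promotion to current rank (earlier first): Castillo (10 Aug 2004) before Fontaine (27 Jul 2005) before Varga (12 Dec 2007) before Ferreira and Marino (25 Jan 2008) before Moreau (26 Jul 2011).
Ferreira and Marino both have badge number 106, so the next rule applies.
Among Ferreira and Marino, by total department service (higher first): Ferreira (26 years) before Marino (23 years).
Among Baptiste, Achebe and Osei, by date of promotion to current rank (earlier first): Baptiste (16 Nov 2009) before Achebe and Osei (2 Aug 2013).
Achebe and Osei both have badge number 866, so the next rule applies.
Among Achebe and Osei, by total department service (higher first): Achebe (21 years) before Osei (16 years).
Full order: Castillo, Fontaine, Varga, Ferreira, Marino, Moreau, Baptiste, Achebe, Osei.

Castillo, Fontaine, Varga, Ferreira, Marino, Moreau, Baptiste, Achebe, Osei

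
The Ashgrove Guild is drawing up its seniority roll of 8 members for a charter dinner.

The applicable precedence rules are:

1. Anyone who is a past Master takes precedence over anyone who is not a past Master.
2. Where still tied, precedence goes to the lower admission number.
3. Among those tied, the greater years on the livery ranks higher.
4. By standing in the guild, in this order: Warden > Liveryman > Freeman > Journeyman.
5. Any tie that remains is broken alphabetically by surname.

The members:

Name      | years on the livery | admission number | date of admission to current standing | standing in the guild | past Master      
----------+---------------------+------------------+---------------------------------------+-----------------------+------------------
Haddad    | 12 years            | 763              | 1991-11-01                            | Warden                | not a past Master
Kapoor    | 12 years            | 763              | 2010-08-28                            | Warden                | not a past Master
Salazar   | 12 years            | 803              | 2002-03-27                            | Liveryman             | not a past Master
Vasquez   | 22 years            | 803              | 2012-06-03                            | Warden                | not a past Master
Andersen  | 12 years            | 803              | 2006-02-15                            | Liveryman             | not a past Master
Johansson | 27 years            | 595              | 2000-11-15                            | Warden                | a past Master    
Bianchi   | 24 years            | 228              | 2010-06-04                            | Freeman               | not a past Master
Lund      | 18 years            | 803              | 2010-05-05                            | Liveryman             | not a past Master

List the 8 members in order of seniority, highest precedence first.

Johansson, Bianchi, Haddad, Kapoor, Vasquez, Lund, Andersen, Salazar

By the first rule: Johansson (a past Master); then Bianchi, Haddad, Kapoor, Vasquez, Lund, Andersen and Salazar (each not a past Master).
Among Bianchi, Haddad, Kapoor, Vasquez, Lund, Andersen and Salazar, by admission number (lower first): Bianchi (228) before Haddad and Kapoor (763) before Vasquez, Lund, Andersen and Salazar (803).
Haddad and Kapoor both have years on the livery 12 years, so the next rule applies.
Haddad and Kapoor are each Warden, so the next rule applies.
Among Haddad and Kapoor, alphabetically by surname: Haddad before Kapoor.
Among Vasquez, Lund, Andersen and Salazar, by years on the livery (higher first): Vasquez (22 years) before Lund (18 years) before Andersen and Salazar (12 years).
Andersen and Salazar are each Liveryman, so the next rule applies.
Among Andersen and Salazar, alphabetically by surname: Andersen before Salazar.
Full order: Johansson, Bianchi, Haddad, Kapoor, Vasquez, Lund, Andersen, Salazar.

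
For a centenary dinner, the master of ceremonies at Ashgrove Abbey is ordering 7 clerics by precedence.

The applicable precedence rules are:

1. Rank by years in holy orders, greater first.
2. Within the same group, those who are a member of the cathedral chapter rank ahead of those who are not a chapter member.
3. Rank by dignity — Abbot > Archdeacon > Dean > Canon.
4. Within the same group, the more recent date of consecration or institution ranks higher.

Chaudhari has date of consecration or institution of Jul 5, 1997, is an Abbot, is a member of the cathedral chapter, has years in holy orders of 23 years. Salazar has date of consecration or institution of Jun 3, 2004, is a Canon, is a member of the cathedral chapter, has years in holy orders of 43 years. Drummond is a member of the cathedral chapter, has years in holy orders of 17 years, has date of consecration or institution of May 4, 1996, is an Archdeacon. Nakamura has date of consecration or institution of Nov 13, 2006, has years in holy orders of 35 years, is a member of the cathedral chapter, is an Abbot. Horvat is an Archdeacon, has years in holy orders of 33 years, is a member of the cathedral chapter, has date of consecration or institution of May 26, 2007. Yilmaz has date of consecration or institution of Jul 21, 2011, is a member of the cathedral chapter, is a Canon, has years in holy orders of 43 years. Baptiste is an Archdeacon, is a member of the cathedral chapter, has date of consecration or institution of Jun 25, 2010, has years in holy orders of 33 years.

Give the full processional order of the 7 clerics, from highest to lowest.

Yilmaz, Salazar, Nakamura, Baptiste, Horvat, Chaudhari, Drummond

By years in holy orders (higher first): Yilmaz and Salazar (both 43 years); then Nakamura (35 years); then Baptiste and Horvat (both 33 years); then Chaudhari (23 years); then Drummond (17 years).
Yilmaz and Salazar are each a member of the cathedral chapter, so the next rule applies.
Yilmaz and Salazar are each Canon, so the next rule applies.
Among Yilmaz and Salazar, by date of consecration or institution (later first): Yilmaz (Jul 21, 2011) before Salazar (Jun 3, 2004).
Baptiste and Horvat are each a member of the cathedral chapter, so the next rule applies.
Baptiste and Horvat are each Archdeacon, so the next rule applies.
Among Baptiste and Horvat, by date of consecration or institution (later first): Baptiste (Jun 25, 2010) before Horvat (May 26, 2007).
Full order: Yilmaz, Salazar, Nakamura, Baptiste, Horvat, Chaudhari, Drummond.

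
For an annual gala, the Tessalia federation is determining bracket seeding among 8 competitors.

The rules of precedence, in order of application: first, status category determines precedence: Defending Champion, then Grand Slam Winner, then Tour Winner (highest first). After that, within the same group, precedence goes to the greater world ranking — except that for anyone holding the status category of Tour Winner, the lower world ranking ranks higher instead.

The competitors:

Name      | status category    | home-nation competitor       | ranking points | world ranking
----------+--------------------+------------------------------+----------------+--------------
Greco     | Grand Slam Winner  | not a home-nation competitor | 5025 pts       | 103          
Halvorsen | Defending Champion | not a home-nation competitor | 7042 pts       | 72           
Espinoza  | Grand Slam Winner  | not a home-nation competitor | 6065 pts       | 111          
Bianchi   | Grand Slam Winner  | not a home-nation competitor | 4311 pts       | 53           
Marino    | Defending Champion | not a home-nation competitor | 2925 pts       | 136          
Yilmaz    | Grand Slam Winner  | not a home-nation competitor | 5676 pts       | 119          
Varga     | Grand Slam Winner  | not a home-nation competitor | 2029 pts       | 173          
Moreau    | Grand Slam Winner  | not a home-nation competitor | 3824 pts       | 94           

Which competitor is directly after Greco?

By status category: Marino and Halvorsen (Defending Champion); then Varga, Yilmaz, Espinoza, Greco, Moreau and Bianchi (Grand Slam Winner).
Among Marino and Halvorsen, by world ranking (higher first): Marino (136) before Halvorsen (72).
Among Varga, Yilmaz, Espinoza, Greco, Moreau and Bianchi, by world ranking (higher first): Varga (173) before Yilmaz (119) before Espinoza (111) before Greco (103) before Moreau (94) before Bianchi (53).
Order: Marino, Halvorsen, Varga, Yilmaz, Espinoza, Greco, Moreau, Bianchi.

Moreau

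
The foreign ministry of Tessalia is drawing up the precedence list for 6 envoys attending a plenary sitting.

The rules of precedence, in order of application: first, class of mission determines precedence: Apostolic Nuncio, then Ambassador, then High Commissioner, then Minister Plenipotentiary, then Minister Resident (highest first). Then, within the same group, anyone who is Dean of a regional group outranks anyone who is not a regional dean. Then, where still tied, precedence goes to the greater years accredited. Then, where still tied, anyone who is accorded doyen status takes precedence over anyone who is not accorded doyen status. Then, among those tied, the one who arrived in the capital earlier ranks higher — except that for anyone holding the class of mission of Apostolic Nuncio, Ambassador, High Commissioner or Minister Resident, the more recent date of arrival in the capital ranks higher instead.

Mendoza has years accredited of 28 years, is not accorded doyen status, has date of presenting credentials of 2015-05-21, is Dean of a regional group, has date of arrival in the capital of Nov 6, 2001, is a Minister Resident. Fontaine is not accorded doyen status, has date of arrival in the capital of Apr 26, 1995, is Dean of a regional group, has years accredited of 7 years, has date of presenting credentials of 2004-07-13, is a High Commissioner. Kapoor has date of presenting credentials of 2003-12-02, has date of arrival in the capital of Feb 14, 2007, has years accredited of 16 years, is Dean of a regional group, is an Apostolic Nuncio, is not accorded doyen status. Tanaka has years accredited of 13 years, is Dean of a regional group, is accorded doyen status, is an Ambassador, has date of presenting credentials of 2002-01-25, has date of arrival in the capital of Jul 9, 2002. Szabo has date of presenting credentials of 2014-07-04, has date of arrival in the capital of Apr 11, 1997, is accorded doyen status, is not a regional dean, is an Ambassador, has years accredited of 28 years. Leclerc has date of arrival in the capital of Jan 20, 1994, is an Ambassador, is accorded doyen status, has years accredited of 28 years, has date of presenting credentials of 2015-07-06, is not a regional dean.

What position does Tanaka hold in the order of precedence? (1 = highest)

2

By class of mission: Kapoor (Apostolic Nuncio); then Tanaka, Szabo and Leclerc (Ambassador); then Fontaine (High Commissioner); then Mendoza (Minister Resident).
Among Tanaka, Szabo and Leclerc, Dean of a regional group before not a regional dean: Tanaka (Dean of a regional group) before Szabo and Leclerc (not a regional dean).
Szabo and Leclerc both have years accredited 28 years, so the next rule applies.
Szabo and Leclerc are each accorded doyen status, so the next rule applies.
Among Szabo and Leclerc, by date of arrival in the capital (later first) (reversed rule for this group): Szabo (Apr 11, 1997) before Leclerc (Jan 20, 1994).
Order: Kapoor, Tanaka, Szabo, Leclerc, Fontaine, Mendoza. So position 2.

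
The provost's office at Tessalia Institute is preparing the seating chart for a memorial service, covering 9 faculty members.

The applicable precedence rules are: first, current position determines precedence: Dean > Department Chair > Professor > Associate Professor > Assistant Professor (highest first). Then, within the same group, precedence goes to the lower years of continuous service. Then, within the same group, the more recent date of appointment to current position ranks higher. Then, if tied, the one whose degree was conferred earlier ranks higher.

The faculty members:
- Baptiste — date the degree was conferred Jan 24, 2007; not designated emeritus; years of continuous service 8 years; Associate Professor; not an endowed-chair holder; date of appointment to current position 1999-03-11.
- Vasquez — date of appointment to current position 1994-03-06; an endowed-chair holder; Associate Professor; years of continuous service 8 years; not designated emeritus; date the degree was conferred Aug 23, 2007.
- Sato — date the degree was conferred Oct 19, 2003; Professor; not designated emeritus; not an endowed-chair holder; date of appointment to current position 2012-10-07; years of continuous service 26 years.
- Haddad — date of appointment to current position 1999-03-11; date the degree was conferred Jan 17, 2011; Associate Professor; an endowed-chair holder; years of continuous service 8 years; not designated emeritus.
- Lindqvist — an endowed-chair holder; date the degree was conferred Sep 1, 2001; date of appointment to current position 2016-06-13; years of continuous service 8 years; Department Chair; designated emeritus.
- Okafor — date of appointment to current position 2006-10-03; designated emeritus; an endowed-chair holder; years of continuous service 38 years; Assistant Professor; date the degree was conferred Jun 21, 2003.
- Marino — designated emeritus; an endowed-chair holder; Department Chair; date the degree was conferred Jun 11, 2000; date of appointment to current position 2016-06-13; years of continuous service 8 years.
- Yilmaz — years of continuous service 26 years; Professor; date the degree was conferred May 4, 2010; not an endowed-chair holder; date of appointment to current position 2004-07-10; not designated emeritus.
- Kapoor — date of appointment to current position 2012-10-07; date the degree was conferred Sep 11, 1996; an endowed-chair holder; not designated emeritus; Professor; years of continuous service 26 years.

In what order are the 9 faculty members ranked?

Marino, Lindqvist, Kapoor, Sato, Yilmaz, Baptiste, Haddad, Vasquez, Okafor

By current position: Marino and Lindqvist (Department Chair); then Kapoor, Sato and Yilmaz (Professor); then Baptiste, Haddad and Vasquez (Associate Professor); then Okafor (Assistant Professor).
Marino and Lindqvist both have years of continuous service 8 years, so the next rule applies.
Marino and Lindqvist both have date of appointment to current position 2016-06-13, so the next rule applies.
Among Marino and Lindqvist, by date the degree was conferred (earlier first): Marino (Jun 11, 2000) before Lindqvist (Sep 1, 2001).
Kapoor, Sato and Yilmaz all have years of continuous service 26 years, so the next rule applies.
Among Kapoor, Sato and Yilmaz, by date of appointment to current position (later first): Kapoor and Sato (2012-10-07) before Yilmaz (2004-07-10).
Among Kapoor and Sato, by date the degree was conferred (earlier first): Kapoor (Sep 11, 1996) before Sato (Oct 19, 2003).
Baptiste, Haddad and Vasquez all have years of continuous service 8 years, so the next rule applies.
Among Baptiste, Haddad and Vasquez, by date of appointment to current position (later first): Baptiste and Haddad (1999-03-11) before Vasquez (1994-03-06).
Among Baptiste and Haddad, by date the degree was conferred (earlier first): Baptiste (Jan 24, 2007) before Haddad (Jan 17, 2011).
Full order: Marino, Lindqvist, Kapoor, Sato, Yilmaz, Baptiste, Haddad, Vasquez, Okafor.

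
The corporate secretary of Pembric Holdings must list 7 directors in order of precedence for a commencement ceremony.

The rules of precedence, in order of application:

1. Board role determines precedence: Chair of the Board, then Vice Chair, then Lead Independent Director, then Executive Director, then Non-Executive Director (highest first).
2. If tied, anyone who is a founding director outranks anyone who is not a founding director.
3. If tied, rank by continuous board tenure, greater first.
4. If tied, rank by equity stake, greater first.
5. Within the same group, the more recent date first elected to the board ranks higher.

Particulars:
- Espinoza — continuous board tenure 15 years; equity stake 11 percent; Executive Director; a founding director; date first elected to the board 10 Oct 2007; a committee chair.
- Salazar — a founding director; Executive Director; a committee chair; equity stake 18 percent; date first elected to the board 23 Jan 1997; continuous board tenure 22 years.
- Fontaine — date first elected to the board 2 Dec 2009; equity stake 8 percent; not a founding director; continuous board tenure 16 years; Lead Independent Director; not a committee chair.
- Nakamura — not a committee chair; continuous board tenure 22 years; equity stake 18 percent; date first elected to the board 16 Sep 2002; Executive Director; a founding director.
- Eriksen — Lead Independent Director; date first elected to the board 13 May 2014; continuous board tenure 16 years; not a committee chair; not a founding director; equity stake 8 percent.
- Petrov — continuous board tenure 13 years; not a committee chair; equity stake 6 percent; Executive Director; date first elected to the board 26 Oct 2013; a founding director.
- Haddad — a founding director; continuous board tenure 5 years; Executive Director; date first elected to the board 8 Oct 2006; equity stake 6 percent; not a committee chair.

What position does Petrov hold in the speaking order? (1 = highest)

By board role: Eriksen and Fontaine (Lead Independent Director); then Nakamura, Salazar, Espinoza, Petrov and Haddad (Executive Director).
Eriksen and Fontaine are each not a founding director, so the next rule applies.
Eriksen and Fontaine both have continuous board tenure 16 years, so the next rule applies.
Eriksen and Fontaine both have equity stake 8 percent, so the next rule applies.
Among Eriksen and Fontaine, by date first elected to the board (later first): Eriksen (13 May 2014) before Fontaine (2 Dec 2009).
Nakamura, Salazar, Espinoza, Petrov and Haddad are each a founding director, so the next rule applies.
Among Nakamura, Salazar, Espinoza, Petrov and Haddad, by continuous board tenure (higher first): Nakamura and Salazar (22 years) before Espinoza (15 years) before Petrov (13 years) before Haddad (5 years).
Nakamura and Salazar both have equity stake 18 percent, so the next rule applies.
Among Nakamura and Salazar, by date first elected to the board (later first): Nakamura (16 Sep 2002) before Salazar (23 Jan 1997).
Order: Eriksen, Fontaine, Nakamura, Salazar, Espinoza, Petrov, Haddad. So position 6.

6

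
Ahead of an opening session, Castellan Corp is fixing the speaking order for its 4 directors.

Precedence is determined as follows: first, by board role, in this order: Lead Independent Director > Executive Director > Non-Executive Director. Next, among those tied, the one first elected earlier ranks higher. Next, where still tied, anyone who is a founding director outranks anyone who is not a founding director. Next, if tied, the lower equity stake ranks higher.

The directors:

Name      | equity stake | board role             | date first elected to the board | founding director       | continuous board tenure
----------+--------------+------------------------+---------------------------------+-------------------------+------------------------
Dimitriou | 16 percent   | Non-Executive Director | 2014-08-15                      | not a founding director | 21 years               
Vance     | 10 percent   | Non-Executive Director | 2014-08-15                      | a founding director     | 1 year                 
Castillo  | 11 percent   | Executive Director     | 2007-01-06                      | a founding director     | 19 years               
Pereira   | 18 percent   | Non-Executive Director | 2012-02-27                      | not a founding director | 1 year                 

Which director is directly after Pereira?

Vance

By board role: Castillo (Executive Director); then Pereira, Vance and Dimitriou (Non-Executive Director).
Among Pereira, Vance and Dimitriou, by date first elected to the board (earlier first): Pereira (2012-02-27) before Vance and Dimitriou (2014-08-15).
Among Vance and Dimitriou, a founding director before not a founding director: Vance (a founding director) before Dimitriou (not a founding director).
Order: Castillo, Pereira, Vance, Dimitriou.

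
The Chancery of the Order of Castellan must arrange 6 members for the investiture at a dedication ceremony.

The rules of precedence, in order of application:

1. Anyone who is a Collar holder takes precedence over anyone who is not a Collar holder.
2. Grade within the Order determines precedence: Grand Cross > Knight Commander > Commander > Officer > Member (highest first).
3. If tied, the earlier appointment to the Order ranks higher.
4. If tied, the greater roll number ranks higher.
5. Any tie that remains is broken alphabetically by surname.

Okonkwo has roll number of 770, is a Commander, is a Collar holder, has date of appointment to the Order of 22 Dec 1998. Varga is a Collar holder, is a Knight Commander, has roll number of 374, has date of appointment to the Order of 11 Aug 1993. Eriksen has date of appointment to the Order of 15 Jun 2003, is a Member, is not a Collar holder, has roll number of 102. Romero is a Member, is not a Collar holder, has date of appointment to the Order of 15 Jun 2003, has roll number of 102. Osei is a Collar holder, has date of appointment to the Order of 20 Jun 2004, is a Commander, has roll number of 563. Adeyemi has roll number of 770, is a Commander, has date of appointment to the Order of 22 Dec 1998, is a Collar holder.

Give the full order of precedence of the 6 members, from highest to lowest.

By the first rule: Varga, Adeyemi, Okonkwo and Osei (each a Collar holder); then Eriksen and Romero (both not a Collar holder).
Among Varga, Adeyemi, Okonkwo and Osei, by grade within the Order: Varga (Knight Commander) before Adeyemi, Okonkwo and Osei (Commander).
Among Adeyemi, Okonkwo and Osei, by date of appointment to the Order (earlier first): Adeyemi and Okonkwo (22 Dec 1998) before Osei (20 Jun 2004).
Adeyemi and Okonkwo both have roll number 770, so the next rule applies.
Among Adeyemi and Okonkwo, alphabetically by surname: Adeyemi before Okonkwo.
Eriksen and Romero are each Member, so the next rule applies.
Eriksen and Romero both have date of appointment to the Order 15 Jun 2003, so the next rule applies.
Eriksen and Romero both have roll number 102, so the next rule applies.
Among Eriksen and Romero, alphabetically by surname: Eriksen before Romero.
Full order: Varga, Adeyemi, Okonkwo, Osei, Eriksen, Romero.

Varga, Adeyemi, Okonkwo, Osei, Eriksen, Romero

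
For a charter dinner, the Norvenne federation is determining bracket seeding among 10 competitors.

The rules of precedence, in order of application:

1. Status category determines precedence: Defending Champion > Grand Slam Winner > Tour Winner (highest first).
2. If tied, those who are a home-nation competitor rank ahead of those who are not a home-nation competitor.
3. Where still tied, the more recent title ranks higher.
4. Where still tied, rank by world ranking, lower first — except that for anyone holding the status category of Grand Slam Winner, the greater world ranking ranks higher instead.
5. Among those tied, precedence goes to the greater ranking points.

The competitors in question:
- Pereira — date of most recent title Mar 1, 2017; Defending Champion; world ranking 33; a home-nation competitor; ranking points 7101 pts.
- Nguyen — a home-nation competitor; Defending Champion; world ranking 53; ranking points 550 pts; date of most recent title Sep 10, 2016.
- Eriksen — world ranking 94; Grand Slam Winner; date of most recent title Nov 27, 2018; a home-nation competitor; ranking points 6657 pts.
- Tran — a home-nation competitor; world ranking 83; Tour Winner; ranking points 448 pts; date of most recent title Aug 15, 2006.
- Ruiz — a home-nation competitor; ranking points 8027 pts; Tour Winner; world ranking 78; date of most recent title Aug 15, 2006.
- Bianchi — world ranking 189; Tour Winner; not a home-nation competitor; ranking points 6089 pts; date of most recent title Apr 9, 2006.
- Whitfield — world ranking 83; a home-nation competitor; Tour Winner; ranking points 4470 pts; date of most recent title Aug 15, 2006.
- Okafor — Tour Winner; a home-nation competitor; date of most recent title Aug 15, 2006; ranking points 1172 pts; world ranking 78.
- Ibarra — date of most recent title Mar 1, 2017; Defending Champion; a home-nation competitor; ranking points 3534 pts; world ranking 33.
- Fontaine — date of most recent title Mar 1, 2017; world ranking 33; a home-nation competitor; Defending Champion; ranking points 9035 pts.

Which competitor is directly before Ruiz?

By status category: Fontaine, Pereira, Ibarra and Nguyen (Defending Champion); then Eriksen (Grand Slam Winner); then Ruiz, Okafor, Whitfield, Tran and Bianchi (Tour Winner).
Fontaine, Pereira, Ibarra and Nguyen are each a home-nation competitor, so the next rule applies.
Among Fontaine, Pereira, Ibarra and Nguyen, by date of most recent title (later first): Fontaine, Pereira and Ibarra (Mar 1, 2017) before Nguyen (Sep 10, 2016).
Fontaine, Pereira and Ibarra all have world ranking 33, so the next rule applies.
Among Fontaine, Pereira and Ibarra, by ranking points (higher first): Fontaine (9035 pts) before Pereira (7101 pts) before Ibarra (3534 pts).
Among Ruiz, Okafor, Whitfield, Tran and Bianchi, a home-nation competitor before not a home-nation competitor: Ruiz, Okafor, Whitfield and Tran (a home-nation competitor) before Bianchi (not a home-nation competitor).
Ruiz, Okafor, Whitfield and Tran all have date of most recent title Aug 15, 2006, so the next rule applies.
Among Ruiz, Okafor, Whitfield and Tran, by world ranking (lower first): Ruiz and Okafor (78) before Whitfield and Tran (83).
Among Ruiz and Okafor, by ranking points (higher first): Ruiz (8027 pts) before Okafor (1172 pts).
Among Whitfield and Tran, by ranking points (higher first): Whitfield (4470 pts) before Tran (448 pts).
Order: Fontaine, Pereira, Ibarra, Nguyen, Eriksen, Ruiz, Okafor, Whitfield, Tran, Bianchi.

Eriksen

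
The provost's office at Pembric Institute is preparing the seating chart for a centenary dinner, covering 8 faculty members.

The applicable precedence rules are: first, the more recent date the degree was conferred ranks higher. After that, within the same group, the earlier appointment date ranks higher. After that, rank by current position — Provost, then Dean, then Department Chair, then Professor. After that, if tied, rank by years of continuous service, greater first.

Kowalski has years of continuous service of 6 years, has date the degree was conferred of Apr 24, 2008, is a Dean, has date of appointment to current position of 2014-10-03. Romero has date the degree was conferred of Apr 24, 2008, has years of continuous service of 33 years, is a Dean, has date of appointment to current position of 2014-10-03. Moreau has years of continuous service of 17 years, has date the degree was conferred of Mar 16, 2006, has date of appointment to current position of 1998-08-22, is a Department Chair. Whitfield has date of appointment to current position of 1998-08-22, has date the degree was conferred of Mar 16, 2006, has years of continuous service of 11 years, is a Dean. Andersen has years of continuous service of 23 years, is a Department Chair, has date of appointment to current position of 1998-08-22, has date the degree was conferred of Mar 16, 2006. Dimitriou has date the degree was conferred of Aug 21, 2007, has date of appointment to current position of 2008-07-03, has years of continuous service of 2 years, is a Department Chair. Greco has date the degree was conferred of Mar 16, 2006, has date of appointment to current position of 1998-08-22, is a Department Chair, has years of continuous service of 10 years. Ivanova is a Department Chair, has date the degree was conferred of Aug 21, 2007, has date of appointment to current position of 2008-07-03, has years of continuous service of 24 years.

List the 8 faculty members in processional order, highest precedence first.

Romero, Kowalski, Ivanova, Dimitriou, Whitfield, Andersen, Moreau, Greco

By date the degree was conferred (later first): Romero and Kowalski (both Apr 24, 2008); then Ivanova and Dimitriou (both Aug 21, 2007); then Whitfield, Andersen, Moreau and Greco (each Mar 16, 2006).
Romero and Kowalski both have date of appointment to current position 2014-10-03, so the next rule applies.
Romero and Kowalski are each Dean, so the next rule applies.
Among Romero and Kowalski, by years of continuous service (higher first): Romero (33 years) before Kowalski (6 years).
Ivanova and Dimitriou both have date of appointment to current position 2008-07-03, so the next rule applies.
Ivanova and Dimitriou are each Department Chair, so the next rule applies.
Among Ivanova and Dimitriou, by years of continuous service (higher first): Ivanova (24 years) before Dimitriou (2 years).
Whitfield, Andersen, Moreau and Greco all have date of appointment to current position 1998-08-22, so the next rule applies.
Among Whitfield, Andersen, Moreau and Greco, by current position: Whitfield (Dean) before Andersen, Moreau and Greco (Department Chair).
Among Andersen, Moreau and Greco, by years of continuous service (higher first): Andersen (23 years) before Moreau (17 years) before Greco (10 years).
Full order: Romero, Kowalski, Ivanova, Dimitriou, Whitfield, Andersen, Moreau, Greco.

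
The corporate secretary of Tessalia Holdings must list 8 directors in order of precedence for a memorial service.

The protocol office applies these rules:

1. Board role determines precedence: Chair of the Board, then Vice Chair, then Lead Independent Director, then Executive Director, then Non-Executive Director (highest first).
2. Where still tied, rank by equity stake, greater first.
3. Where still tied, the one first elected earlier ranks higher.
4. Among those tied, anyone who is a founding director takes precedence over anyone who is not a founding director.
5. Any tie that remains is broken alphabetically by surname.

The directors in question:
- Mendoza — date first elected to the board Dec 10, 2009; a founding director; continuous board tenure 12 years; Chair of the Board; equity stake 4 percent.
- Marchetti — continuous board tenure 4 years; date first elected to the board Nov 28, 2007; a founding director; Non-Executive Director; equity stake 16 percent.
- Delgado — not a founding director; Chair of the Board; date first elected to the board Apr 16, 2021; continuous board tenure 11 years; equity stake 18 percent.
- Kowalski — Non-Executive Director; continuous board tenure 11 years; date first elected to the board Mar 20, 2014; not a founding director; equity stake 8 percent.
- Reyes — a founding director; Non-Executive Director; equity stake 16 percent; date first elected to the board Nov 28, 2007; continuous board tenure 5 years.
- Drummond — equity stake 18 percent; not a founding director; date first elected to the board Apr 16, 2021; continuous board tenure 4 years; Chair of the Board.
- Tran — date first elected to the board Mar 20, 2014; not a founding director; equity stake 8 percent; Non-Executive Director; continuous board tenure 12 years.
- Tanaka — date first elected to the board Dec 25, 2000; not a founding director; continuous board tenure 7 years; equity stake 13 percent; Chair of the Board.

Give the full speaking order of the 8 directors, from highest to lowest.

Delgado, Drummond, Tanaka, Mendoza, Marchetti, Reyes, Kowalski, Tran

By board role: Delgado, Drummond, Tanaka and Mendoza (Chair of the Board); then Marchetti, Reyes, Kowalski and Tran (Non-Executive Director).
Among Delgado, Drummond, Tanaka and Mendoza, by equity stake (higher first): Delgado and Drummond (18 percent) before Tanaka (13 percent) before Mendoza (4 percent).
Delgado and Drummond both have date first elected to the board Apr 16, 2021, so the next rule applies.
Delgado and Drummond are each not a founding director, so the next rule applies.
Among Delgado and Drummond, alphabetically by surname: Delgado before Drummond.
Among Marchetti, Reyes, Kowalski and Tran, by equity stake (higher first): Marchetti and Reyes (16 percent) before Kowalski and Tran (8 percent).
Marchetti and Reyes both have date first elected to the board Nov 28, 2007, so the next rule applies.
Marchetti and Reyes are each a founding director, so the next rule applies.
Among Marchetti and Reyes, alphabetically by surname: Marchetti before Reyes.
Kowalski and Tran both have date first elected to the board Mar 20, 2014, so the next rule applies.
Kowalski and Tran are each not a founding director, so the next rule applies.
Among Kowalski and Tran, alphabetically by surname: Kowalski before Tran.
Full order: Delgado, Drummond, Tanaka, Mendoza, Marchetti, Reyes, Kowalski, Tran.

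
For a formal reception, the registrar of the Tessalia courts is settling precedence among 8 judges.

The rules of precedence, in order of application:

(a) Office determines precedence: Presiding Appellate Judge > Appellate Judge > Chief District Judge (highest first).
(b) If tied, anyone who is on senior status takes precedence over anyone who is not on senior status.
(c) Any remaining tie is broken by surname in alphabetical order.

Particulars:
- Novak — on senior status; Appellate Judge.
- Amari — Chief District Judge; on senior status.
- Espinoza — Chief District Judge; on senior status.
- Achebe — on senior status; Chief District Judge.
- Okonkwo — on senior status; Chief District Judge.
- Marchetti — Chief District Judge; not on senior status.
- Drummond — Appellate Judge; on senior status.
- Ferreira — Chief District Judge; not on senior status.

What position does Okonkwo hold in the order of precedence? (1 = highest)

6

By office: Drummond and Novak (Appellate Judge); then Achebe, Amari, Espinoza, Okonkwo, Ferreira and Marchetti (Chief District Judge).
Drummond and Novak are each on senior status, so the next rule applies.
Among Drummond and Novak, alphabetically by surname: Drummond before Novak.
Among Achebe, Amari, Espinoza, Okonkwo, Ferreira and Marchetti, on senior status before not on senior status: Achebe, Amari, Espinoza and Okonkwo (on senior status) before Ferreira and Marchetti (not on senior status).
Among Achebe, Amari, Espinoza and Okonkwo, alphabetically by surname: Achebe before Amari before Espinoza before Okonkwo.
Among Ferreira and Marchetti, alphabetically by surname: Ferreira before Marchetti.
Order: Drummond, Novak, Achebe, Amari, Espinoza, Okonkwo, Ferreira, Marchetti. So position 6.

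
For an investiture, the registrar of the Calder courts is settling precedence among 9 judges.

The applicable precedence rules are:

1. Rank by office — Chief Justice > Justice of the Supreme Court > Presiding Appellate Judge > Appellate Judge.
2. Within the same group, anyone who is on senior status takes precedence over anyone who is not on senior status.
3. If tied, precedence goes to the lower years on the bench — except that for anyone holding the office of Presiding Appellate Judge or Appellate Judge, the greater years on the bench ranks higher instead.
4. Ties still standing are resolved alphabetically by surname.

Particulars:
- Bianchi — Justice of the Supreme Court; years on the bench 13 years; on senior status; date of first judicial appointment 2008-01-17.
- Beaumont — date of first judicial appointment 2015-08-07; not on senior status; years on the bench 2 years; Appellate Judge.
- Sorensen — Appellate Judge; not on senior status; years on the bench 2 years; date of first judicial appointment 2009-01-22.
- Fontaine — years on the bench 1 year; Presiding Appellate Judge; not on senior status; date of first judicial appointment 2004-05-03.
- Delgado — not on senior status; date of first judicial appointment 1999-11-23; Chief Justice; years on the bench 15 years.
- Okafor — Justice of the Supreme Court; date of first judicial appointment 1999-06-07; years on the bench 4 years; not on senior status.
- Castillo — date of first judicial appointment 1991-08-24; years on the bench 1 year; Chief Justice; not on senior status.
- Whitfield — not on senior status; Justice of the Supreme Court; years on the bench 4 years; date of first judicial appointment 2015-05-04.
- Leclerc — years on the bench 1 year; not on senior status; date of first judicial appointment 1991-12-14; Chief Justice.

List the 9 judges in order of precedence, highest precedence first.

By office: Castillo, Leclerc and Delgado (Chief Justice); then Bianchi, Okafor and Whitfield (Justice of the Supreme Court); then Fontaine (Presiding Appellate Judge); then Beaumont and Sorensen (Appellate Judge).
Castillo, Leclerc and Delgado are each not on senior status, so the next rule applies.
Among Castillo, Leclerc and Delgado, by years on the bench (lower first): Castillo and Leclerc (1 year) before Delgado (15 years).
Among Castillo and Leclerc, alphabetically by surname: Castillo before Leclerc.
Among Bianchi, Okafor and Whitfield, on senior status before not on senior status: Bianchi (on senior status) before Okafor and Whitfield (not on senior status).
Okafor and Whitfield both have years on the bench 4 years, so the next rule applies.
Among Okafor and Whitfield, alphabetically by surname: Okafor before Whitfield.
Beaumont and Sorensen are each not on senior status, so the next rule applies.
Beaumont and Sorensen both have years on the bench 2 years, so the next rule applies.
Among Beaumont and Sorensen, alphabetically by surname: Beaumont before Sorensen.
Full order: Castillo, Leclerc, Delgado, Bianchi, Okafor, Whitfield, Fontaine, Beaumont, Sorensen.

Castillo, Leclerc, Delgado, Bianchi, Okafor, Whitfield, Fontaine, Beaumont, Sorensen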